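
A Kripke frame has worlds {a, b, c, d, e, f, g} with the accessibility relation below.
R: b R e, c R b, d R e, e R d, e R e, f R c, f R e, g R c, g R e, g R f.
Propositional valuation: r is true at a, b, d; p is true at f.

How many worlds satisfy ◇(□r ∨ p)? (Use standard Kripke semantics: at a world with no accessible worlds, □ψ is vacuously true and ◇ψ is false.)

2

Let φ = ◇(□r ∨ p). Evaluate φ at each world:
  a (successors ∅): φ is false.
  b (successors {e}): φ is false.
  c (successors {b}): φ is false.
  d (successors {e}): φ is false.
  e (successors {d, e}): φ is false.
  f (successors {c, e}): φ is true.
  g (successors {c, e, f}): φ is true.
For instance, at d:
  At d: ◇(□r ∨ p) requires □r ∨ p at some successor in {e}.
    At e: □r ∨ p is false.
  So ◇(□r ∨ p) is false at d.
Satisfying worlds: {f, g}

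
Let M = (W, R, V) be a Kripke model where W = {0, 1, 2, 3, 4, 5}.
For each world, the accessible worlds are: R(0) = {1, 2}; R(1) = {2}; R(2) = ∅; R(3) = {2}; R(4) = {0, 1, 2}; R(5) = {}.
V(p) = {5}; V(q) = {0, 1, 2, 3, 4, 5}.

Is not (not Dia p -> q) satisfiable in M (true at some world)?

No

Let φ = not (not Dia p -> q). Evaluate φ at each world:
  0 (successors {1, 2}): φ is false.
  1 (successors {2}): φ is false.
  2 (successors ∅): φ is false.
  3 (successors {2}): φ is false.
  4 (successors {0, 1, 2}): φ is false.
  5 (successors ∅): φ is false.
For instance, at 4:
  At 4: not Dia p -> q is true, so not (not Dia p -> q) is false.
    At 4: not Dia p is true, q is true, so not Dia p -> q is true.
      At 4: Dia p is false, so not Dia p is true.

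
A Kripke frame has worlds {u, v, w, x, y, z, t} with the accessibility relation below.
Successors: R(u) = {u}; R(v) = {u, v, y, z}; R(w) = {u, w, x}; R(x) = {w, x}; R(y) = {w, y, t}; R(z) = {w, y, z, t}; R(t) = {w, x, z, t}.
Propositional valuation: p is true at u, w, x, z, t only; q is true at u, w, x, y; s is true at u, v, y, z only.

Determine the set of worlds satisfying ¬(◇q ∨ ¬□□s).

none

Recall that □ψ holds at a world iff ψ holds at every accessible world, and ◇ψ holds iff ψ holds at some accessible world.
Let φ = ¬(◇q ∨ ¬□□s). Evaluate φ at each world:
  u (successors {u}): φ is false.
  v (successors {u, v, y, z}): φ is false.
  w (successors {u, w, x}): φ is false.
  x (successors {w, x}): φ is false.
  y (successors {w, y, t}): φ is false.
  z (successors {w, y, z, t}): φ is false.
  t (successors {w, x, z, t}): φ is false.
For instance, at w:
  At w: ◇q ∨ ¬□□s is true, so ¬(◇q ∨ ¬□□s) is false.
    At w: ◇q is true, ¬□□s is true, so ◇q ∨ ¬□□s is true.
      At w: ◇q requires q at some successor in {u, w, x}.
        q holds at u, so ◇q is true at w.
      At w: □□s is false, so ¬□□s is true.
Satisfying worlds: none.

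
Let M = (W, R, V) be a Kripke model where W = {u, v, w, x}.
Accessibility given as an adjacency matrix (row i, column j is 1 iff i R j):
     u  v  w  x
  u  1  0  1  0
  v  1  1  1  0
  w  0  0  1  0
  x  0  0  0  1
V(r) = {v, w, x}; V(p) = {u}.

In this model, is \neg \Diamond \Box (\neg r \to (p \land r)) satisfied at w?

No

At w: \Diamond \Box (\neg r \to (p \land r)) is true, so \neg \Diamond \Box (\neg r \to (p \land r)) is false.
  At w: \Diamond \Box (\neg r \to (p \land r)) requires \Box (\neg r \to (p \land r)) at some successor in {w}.
    \Box (\neg r \to (p \land r)) holds at w, so \Diamond \Box (\neg r \to (p \land r)) is true at w.
      At w: \Box (\neg r \to (p \land r)) requires \neg r \to (p \land r) at every successor {w}.
        At w: \neg r \to (p \land r) is true.
      So \Box (\neg r \to (p \land r)) is true at w.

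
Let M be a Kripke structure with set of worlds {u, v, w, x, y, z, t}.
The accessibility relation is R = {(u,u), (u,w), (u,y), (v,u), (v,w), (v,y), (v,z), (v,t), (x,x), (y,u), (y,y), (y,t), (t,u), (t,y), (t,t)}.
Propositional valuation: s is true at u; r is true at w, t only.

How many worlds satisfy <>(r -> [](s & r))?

5

Let φ = <>(r -> [](s & r)). Evaluate φ at each world:
  u (successors {u, w, y}): φ is true.
  v (successors {u, w, y, z, t}): φ is true.
  w (successors ∅): φ is false.
  x (successors {x}): φ is true.
  y (successors {u, y, t}): φ is true.
  z (successors ∅): φ is false.
  t (successors {u, y, t}): φ is true.
For instance, at t:
  At t: <>(r -> [](s & r)) requires r -> [](s & r) at some successor in {u, y, t}.
    r -> [](s & r) holds at u, so <>(r -> [](s & r)) is true at t.
      At u: r is false, [](s & r) is false, so r -> [](s & r) is true.
Satisfying worlds: {u, v, x, y, t}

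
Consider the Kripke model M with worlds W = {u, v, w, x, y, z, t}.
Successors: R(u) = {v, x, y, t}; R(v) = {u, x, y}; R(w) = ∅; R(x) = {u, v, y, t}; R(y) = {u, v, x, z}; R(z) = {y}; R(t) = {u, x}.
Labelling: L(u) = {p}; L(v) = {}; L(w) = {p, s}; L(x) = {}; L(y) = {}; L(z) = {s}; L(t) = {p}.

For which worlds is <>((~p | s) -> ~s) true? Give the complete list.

Let φ = <>((~p | s) -> ~s). Evaluate φ at each world:
  u (successors {v, x, y, t}): φ is true.
  v (successors {u, x, y}): φ is true.
  w (successors ∅): φ is false.
  x (successors {u, v, y, t}): φ is true.
  y (successors {u, v, x, z}): φ is true.
  z (successors {y}): φ is true.
  t (successors {u, x}): φ is true.
For instance, at z:
  At z: <>((~p | s) -> ~s) requires (~p | s) -> ~s at some successor in {y}.
    (~p | s) -> ~s holds at y, so <>((~p | s) -> ~s) is true at z.
Satisfying worlds: {u, v, x, y, z, t}

u, v, x, y, z, t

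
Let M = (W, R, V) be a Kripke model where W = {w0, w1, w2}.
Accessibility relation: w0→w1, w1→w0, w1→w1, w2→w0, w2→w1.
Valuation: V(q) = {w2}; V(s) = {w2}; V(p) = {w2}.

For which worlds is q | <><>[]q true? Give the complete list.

Let φ = q | <><>[]q. Evaluate φ at each world:
  w0 (successors {w1}): φ is false.
  w1 (successors {w0, w1}): φ is false.
  w2 (successors {w0, w1}): φ is true.
For instance, at w2:
  At w2: q is true, <><>[]q is false, so q | <><>[]q is true.
    At w2: <><>[]q requires <>[]q at some successor in {w0, w1}.
      At w0: <>[]q is false.
      At w1: <>[]q is false.
    So <><>[]q is false at w2.
Satisfying worlds: {w2}

w2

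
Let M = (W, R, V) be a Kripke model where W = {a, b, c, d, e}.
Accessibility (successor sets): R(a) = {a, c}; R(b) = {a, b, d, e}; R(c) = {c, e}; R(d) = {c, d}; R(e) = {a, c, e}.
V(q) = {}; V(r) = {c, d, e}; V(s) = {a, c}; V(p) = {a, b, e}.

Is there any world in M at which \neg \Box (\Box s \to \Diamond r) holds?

Recall that \Box ψ holds at a world iff ψ holds at every accessible world, and \Diamond ψ holds iff ψ holds at some accessible world.
Let φ = \neg \Box (\Box s \to \Diamond r). Evaluate φ at each world:
  a (successors {a, c}): φ is false.
  b (successors {a, b, d, e}): φ is false.
  c (successors {c, e}): φ is false.
  d (successors {c, d}): φ is false.
  e (successors {a, c, e}): φ is false.
For instance, at d:
  At d: \Box (\Box s \to \Diamond r) is true, so \neg \Box (\Box s \to \Diamond r) is false.
    At d: \Box (\Box s \to \Diamond r) requires \Box s \to \Diamond r at every successor {c, d}.
      At c: \Box s \to \Diamond r is true.
      At d: \Box s \to \Diamond r is true.
    So \Box (\Box s \to \Diamond r) is true at d.

No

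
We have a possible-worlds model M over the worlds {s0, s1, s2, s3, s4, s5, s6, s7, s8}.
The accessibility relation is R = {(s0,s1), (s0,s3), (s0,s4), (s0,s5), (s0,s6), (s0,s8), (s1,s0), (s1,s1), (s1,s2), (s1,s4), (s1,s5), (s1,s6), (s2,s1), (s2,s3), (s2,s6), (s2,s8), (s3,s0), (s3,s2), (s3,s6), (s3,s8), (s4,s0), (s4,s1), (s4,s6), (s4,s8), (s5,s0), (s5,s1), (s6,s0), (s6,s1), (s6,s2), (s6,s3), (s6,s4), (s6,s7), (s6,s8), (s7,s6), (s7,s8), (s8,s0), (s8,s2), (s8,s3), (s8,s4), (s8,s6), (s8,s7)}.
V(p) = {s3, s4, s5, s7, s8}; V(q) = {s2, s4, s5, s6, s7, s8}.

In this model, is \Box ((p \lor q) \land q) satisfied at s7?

Recall that \Box ψ holds at a world iff ψ holds at every accessible world, and \Diamond ψ holds iff ψ holds at some accessible world.
At s7: \Box ((p \lor q) \land q) requires (p \lor q) \land q at every successor {s6, s8}.
  At s6: (p \lor q) \land q is true.
  At s8: (p \lor q) \land q is true.
So \Box ((p \lor q) \land q) is true at s7.

Yes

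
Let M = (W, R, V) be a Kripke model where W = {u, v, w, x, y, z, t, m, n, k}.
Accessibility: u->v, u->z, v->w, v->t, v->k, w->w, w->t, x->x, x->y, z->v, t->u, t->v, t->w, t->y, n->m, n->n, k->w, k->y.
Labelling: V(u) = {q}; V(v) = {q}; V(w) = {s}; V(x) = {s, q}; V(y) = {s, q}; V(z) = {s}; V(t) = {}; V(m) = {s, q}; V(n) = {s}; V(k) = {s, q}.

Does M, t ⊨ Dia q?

Yes

Recall that Dia ψ holds at a world iff ψ holds at some accessible world.
At t: Dia q requires q at some successor in {u, v, w, y}.
  q holds at u, so Dia q is true at t.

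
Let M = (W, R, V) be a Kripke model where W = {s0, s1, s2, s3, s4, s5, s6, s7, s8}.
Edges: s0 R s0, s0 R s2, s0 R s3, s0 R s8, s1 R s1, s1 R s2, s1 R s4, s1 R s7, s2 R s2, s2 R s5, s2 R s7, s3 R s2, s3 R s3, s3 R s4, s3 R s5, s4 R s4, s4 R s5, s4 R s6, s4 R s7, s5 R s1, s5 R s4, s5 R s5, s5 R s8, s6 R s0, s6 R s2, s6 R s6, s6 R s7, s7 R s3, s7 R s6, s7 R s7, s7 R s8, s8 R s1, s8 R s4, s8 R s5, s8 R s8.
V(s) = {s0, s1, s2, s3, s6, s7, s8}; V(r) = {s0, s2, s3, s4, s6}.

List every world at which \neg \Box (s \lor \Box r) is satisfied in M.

Let φ = \neg \Box (s \lor \Box r). Evaluate φ at each world:
  s0 (successors {s0, s2, s3, s8}): φ is false.
  s1 (successors {s1, s2, s4, s7}): φ is true.
  s2 (successors {s2, s5, s7}): φ is true.
  s3 (successors {s2, s3, s4, s5}): φ is true.
  s4 (successors {s4, s5, s6, s7}): φ is true.
  s5 (successors {s1, s4, s5, s8}): φ is true.
  s6 (successors {s0, s2, s6, s7}): φ is false.
  s7 (successors {s3, s6, s7, s8}): φ is false.
  s8 (successors {s1, s4, s5, s8}): φ is true.
For instance, at s2:
  At s2: \Box (s \lor \Box r) is false, so \neg \Box (s \lor \Box r) is true.
    At s2: \Box (s \lor \Box r) requires s \lor \Box r at every successor {s2, s5, s7}.
      s \lor \Box r fails at s5, so \Box (s \lor \Box r) is false at s2.
Satisfying worlds: {s1, s2, s3, s4, s5, s8}

s1, s2, s3, s4, s5, s8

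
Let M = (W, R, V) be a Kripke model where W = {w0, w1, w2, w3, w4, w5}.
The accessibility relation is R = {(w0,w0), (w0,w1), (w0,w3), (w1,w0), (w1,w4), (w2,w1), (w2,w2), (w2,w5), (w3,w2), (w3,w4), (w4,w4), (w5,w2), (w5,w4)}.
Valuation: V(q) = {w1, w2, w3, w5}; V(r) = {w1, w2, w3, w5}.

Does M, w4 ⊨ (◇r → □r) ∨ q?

At w4: ◇r → □r is true, q is false, so (◇r → □r) ∨ q is true.
  At w4: ◇r is false, □r is false, so ◇r → □r is true.
    At w4: ◇r requires r at some successor in {w4}.
      At w4: r is false.
    So ◇r is false at w4.
    At w4: □r requires r at every successor {w4}.
      r fails at w4, so □r is false at w4.

Yes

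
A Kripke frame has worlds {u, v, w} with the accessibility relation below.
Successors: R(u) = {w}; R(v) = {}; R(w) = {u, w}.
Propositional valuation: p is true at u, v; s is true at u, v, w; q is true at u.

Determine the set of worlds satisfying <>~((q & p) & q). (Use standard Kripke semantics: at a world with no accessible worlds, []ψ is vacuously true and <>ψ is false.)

Let φ = <>~((q & p) & q). Evaluate φ at each world:
  u (successors {w}): φ is true.
  v (successors ∅): φ is false.
  w (successors {u, w}): φ is true.
For instance, at w:
  At w: <>~((q & p) & q) requires ~((q & p) & q) at some successor in {u, w}.
    ~((q & p) & q) holds at w, so <>~((q & p) & q) is true at w.
Satisfying worlds: {u, w}

u, w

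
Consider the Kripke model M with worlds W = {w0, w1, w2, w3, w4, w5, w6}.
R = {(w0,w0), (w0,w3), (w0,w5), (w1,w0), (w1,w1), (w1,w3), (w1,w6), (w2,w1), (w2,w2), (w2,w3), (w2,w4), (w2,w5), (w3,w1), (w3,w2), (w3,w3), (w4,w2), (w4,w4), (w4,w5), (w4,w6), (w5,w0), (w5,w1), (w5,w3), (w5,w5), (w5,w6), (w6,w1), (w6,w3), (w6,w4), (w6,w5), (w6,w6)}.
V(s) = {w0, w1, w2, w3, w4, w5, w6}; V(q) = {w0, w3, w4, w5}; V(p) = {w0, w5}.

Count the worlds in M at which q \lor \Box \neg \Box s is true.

4

Let φ = q \lor \Box \neg \Box s. Evaluate φ at each world:
  w0 (successors {w0, w3, w5}): φ is true.
  w1 (successors {w0, w1, w3, w6}): φ is false.
  w2 (successors {w1, w2, w3, w4, w5}): φ is false.
  w3 (successors {w1, w2, w3}): φ is true.
  w4 (successors {w2, w4, w5, w6}): φ is true.
  w5 (successors {w0, w1, w3, w5, w6}): φ is true.
  w6 (successors {w1, w3, w4, w5, w6}): φ is false.
For instance, at w6:
  At w6: q is false, \Box \neg \Box s is false, so q \lor \Box \neg \Box s is false.
    At w6: \Box \neg \Box s requires \neg \Box s at every successor {w1, w3, w4, w5, w6}.
      \neg \Box s fails at w1, so \Box \neg \Box s is false at w6.
Satisfying worlds: {w0, w3, w4, w5}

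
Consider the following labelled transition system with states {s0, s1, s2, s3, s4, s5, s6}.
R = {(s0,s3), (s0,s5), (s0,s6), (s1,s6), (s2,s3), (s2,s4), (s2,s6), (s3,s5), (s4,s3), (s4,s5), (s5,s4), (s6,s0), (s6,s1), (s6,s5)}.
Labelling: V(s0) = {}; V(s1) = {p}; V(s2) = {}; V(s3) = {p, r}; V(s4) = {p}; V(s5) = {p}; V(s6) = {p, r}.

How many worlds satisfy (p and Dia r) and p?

Recall that Dia ψ holds at a world iff ψ holds at some accessible world.
Let φ = (p and Dia r) and p. Evaluate φ at each world:
  s0 (successors {s3, s5, s6}): φ is false.
  s1 (successors {s6}): φ is true.
  s2 (successors {s3, s4, s6}): φ is false.
  s3 (successors {s5}): φ is false.
  s4 (successors {s3, s5}): φ is true.
  s5 (successors {s4}): φ is false.
  s6 (successors {s0, s1, s5}): φ is false.
For instance, at s3:
  At s3: p and Dia r is false, p is true, so (p and Dia r) and p is false.
    At s3: p is true, Dia r is false, so p and Dia r is false.
      At s3: Dia r requires r at some successor in {s5}.
        At s5: r is false.
      So Dia r is false at s3.
Satisfying worlds: {s1, s4}

2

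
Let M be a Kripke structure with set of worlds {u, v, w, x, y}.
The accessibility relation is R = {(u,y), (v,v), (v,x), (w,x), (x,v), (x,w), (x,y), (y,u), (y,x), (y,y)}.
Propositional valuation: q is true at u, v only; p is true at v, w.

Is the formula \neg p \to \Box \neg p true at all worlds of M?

No

Recall that \Box ψ holds at a world iff ψ holds at every accessible world, and \Diamond ψ holds iff ψ holds at some accessible world.
Let φ = \neg p \to \Box \neg p. Evaluate φ at each world:
  u (successors {y}): φ is true.
  v (successors {v, x}): φ is true.
  w (successors {x}): φ is true.
  x (successors {v, w, y}): φ is false.
  y (successors {u, x, y}): φ is true.
Detail at x (counterexample):
  At x: \neg p is true, \Box \neg p is false, so \neg p \to \Box \neg p is false.
    At x: \Box \neg p requires \neg p at every successor {v, w, y}.
      \neg p fails at v, so \Box \neg p is false at x.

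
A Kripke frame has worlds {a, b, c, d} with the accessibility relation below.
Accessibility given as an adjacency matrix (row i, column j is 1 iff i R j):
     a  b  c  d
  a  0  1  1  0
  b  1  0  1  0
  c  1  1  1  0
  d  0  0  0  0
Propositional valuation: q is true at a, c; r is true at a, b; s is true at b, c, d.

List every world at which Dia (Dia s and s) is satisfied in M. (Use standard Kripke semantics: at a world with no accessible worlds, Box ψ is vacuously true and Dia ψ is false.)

a, b, c

Let φ = Dia (Dia s and s). Evaluate φ at each world:
  a (successors {b, c}): φ is true.
  b (successors {a, c}): φ is true.
  c (successors {a, b, c}): φ is true.
  d (successors ∅): φ is false.
For instance, at b:
  At b: Dia (Dia s and s) requires Dia s and s at some successor in {a, c}.
    Dia s and s holds at c, so Dia (Dia s and s) is true at b.
      At c: Dia s is true, s is true, so Dia s and s is true.
Satisfying worlds: {a, b, c}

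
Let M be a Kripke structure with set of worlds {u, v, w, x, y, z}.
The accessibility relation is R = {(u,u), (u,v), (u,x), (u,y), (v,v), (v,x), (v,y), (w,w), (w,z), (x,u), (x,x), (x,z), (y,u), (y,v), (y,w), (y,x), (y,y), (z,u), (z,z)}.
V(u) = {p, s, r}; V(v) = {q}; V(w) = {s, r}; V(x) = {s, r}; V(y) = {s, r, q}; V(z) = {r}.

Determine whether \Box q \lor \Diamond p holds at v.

No

At v: \Box q is false, \Diamond p is false, so \Box q \lor \Diamond p is false.
  At v: \Box q requires q at every successor {v, x, y}.
    q fails at x, so \Box q is false at v.
  At v: \Diamond p requires p at some successor in {v, x, y}.
    At v: p is false.
    At x: p is false.
    At y: p is false.
  So \Diamond p is false at v.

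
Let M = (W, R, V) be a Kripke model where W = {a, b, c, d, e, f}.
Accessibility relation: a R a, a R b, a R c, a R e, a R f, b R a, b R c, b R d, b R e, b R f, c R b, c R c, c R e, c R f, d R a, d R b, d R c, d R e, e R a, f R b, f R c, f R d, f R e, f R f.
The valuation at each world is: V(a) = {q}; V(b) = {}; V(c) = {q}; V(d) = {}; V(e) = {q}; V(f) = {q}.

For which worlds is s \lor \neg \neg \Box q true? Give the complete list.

e

Let φ = s \lor \neg \neg \Box q. Evaluate φ at each world:
  a (successors {a, b, c, e, f}): φ is false.
  b (successors {a, c, d, e, f}): φ is false.
  c (successors {b, c, e, f}): φ is false.
  d (successors {a, b, c, e}): φ is false.
  e (successors {a}): φ is true.
  f (successors {b, c, d, e, f}): φ is false.
For instance, at f:
  At f: s is false, \neg \neg \Box q is false, so s \lor \neg \neg \Box q is false.
    At f: \neg \Box q is true, so \neg \neg \Box q is false.
      At f: \Box q is false, so \neg \Box q is true.
Satisfying worlds: {e}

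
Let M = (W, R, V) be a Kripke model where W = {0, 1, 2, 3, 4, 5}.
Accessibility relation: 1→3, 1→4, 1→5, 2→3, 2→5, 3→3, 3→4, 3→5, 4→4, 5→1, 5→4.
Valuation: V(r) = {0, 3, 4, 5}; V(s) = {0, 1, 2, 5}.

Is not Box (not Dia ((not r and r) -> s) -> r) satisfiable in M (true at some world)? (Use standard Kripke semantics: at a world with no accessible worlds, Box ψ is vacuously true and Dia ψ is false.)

No

Let φ = not Box (not Dia ((not r and r) -> s) -> r). Evaluate φ at each world:
  0 (successors ∅): φ is false.
  1 (successors {3, 4, 5}): φ is false.
  2 (successors {3, 5}): φ is false.
  3 (successors {3, 4, 5}): φ is false.
  4 (successors {4}): φ is false.
  5 (successors {1, 4}): φ is false.
For instance, at 3:
  At 3: Box (not Dia ((not r and r) -> s) -> r) is true, so not Box (not Dia ((not r and r) -> s) -> r) is false.
    At 3: Box (not Dia ((not r and r) -> s) -> r) requires not Dia ((not r and r) -> s) -> r at every successor {3, 4, 5}.
      At 3: not Dia ((not r and r) -> s) -> r is true.
      At 4: not Dia ((not r and r) -> s) -> r is true.
      At 5: not Dia ((not r and r) -> s) -> r is true.
    So Box (not Dia ((not r and r) -> s) -> r) is true at 3.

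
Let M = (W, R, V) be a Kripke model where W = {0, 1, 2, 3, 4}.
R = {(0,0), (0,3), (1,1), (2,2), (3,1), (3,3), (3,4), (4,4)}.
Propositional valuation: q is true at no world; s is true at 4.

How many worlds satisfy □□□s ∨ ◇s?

2

Recall that □ψ holds at a world iff ψ holds at every accessible world, and ◇ψ holds iff ψ holds at some accessible world.
Let φ = □□□s ∨ ◇s. Evaluate φ at each world:
  0 (successors {0, 3}): φ is false.
  1 (successors {1}): φ is false.
  2 (successors {2}): φ is false.
  3 (successors {1, 3, 4}): φ is true.
  4 (successors {4}): φ is true.
For instance, at 1:
  At 1: □□□s is false, ◇s is false, so □□□s ∨ ◇s is false.
    At 1: □□□s requires □□s at every successor {1}.
      □□s fails at 1, so □□□s is false at 1.
    At 1: ◇s requires s at some successor in {1}.
      At 1: s is false.
    So ◇s is false at 1.
Satisfying worlds: {3, 4}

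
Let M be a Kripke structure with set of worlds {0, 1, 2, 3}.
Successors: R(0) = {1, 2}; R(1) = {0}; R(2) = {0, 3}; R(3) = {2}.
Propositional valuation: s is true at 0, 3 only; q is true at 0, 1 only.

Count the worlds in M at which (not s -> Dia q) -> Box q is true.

Recall that Box ψ holds at a world iff ψ holds at every accessible world, and Dia ψ holds iff ψ holds at some accessible world.
Let φ = (not s -> Dia q) -> Box q. Evaluate φ at each world:
  0 (successors {1, 2}): φ is false.
  1 (successors {0}): φ is true.
  2 (successors {0, 3}): φ is false.
  3 (successors {2}): φ is false.
For instance, at 3:
  At 3: not s -> Dia q is true, Box q is false, so (not s -> Dia q) -> Box q is false.
    At 3: not s is false, Dia q is false, so not s -> Dia q is true.
      At 3: Dia q requires q at some successor in {2}.
        At 2: q is false.
      So Dia q is false at 3.
    At 3: Box q requires q at every successor {2}.
      q fails at 2, so Box q is false at 3.
Satisfying worlds: {1}

1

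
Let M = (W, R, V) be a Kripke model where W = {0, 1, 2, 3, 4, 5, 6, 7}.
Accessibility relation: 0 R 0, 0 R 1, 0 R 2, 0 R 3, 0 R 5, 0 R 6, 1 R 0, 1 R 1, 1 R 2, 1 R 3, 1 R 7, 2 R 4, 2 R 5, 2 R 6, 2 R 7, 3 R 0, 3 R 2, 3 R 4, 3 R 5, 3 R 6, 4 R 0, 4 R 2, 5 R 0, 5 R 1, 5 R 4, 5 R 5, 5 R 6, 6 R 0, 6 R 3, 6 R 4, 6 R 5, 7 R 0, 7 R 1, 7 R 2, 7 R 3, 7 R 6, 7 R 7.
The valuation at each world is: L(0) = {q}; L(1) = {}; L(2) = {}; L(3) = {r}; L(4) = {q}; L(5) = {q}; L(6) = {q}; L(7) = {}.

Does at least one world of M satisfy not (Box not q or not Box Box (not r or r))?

Let φ = not (Box not q or not Box Box (not r or r)). Evaluate φ at each world:
  0 (successors {0, 1, 2, 3, 5, 6}): φ is true.
  1 (successors {0, 1, 2, 3, 7}): φ is true.
  2 (successors {4, 5, 6, 7}): φ is true.
  3 (successors {0, 2, 4, 5, 6}): φ is true.
  4 (successors {0, 2}): φ is true.
  5 (successors {0, 1, 4, 5, 6}): φ is true.
  6 (successors {0, 3, 4, 5}): φ is true.
  7 (successors {0, 1, 2, 3, 6, 7}): φ is true.
Detail at 0 (witness):
  At 0: Box not q or not Box Box (not r or r) is false, so not (Box not q or not Box Box (not r or r)) is true.
    At 0: Box not q is false, not Box Box (not r or r) is false, so Box not q or not Box Box (not r or r) is false.
      At 0: Box not q requires not q at every successor {0, 1, 2, 3, 5, 6}.
        not q fails at 0, so Box not q is false at 0.
      At 0: Box Box (not r or r) is true, so not Box Box (not r or r) is false.

Yes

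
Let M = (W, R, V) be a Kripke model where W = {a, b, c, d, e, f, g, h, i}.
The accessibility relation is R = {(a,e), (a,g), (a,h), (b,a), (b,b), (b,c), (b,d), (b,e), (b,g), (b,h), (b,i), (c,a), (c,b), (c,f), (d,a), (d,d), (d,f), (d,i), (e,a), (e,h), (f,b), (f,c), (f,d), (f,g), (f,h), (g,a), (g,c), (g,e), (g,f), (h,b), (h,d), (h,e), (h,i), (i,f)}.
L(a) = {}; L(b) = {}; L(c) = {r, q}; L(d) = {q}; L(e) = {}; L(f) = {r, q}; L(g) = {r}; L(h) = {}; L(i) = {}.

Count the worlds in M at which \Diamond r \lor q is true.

7

Let φ = \Diamond r \lor q. Evaluate φ at each world:
  a (successors {e, g, h}): φ is true.
  b (successors {a, b, c, d, e, g, h, i}): φ is true.
  c (successors {a, b, f}): φ is true.
  d (successors {a, d, f, i}): φ is true.
  e (successors {a, h}): φ is false.
  f (successors {b, c, d, g, h}): φ is true.
  g (successors {a, c, e, f}): φ is true.
  h (successors {b, d, e, i}): φ is false.
  i (successors {f}): φ is true.
For instance, at d:
  At d: \Diamond r is true, q is true, so \Diamond r \lor q is true.
    At d: \Diamond r requires r at some successor in {a, d, f, i}.
      r holds at f, so \Diamond r is true at d.
Satisfying worlds: {a, b, c, d, f, g, i}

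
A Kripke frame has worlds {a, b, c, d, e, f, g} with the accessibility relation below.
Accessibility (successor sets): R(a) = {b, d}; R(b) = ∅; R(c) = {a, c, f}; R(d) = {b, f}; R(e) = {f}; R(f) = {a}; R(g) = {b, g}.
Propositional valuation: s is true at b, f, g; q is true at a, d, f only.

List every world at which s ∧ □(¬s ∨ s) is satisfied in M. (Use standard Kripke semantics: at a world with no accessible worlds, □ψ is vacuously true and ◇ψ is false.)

b, f, g

Let φ = s ∧ □(¬s ∨ s). Evaluate φ at each world:
  a (successors {b, d}): φ is false.
  b (successors ∅): φ is true.
  c (successors {a, c, f}): φ is false.
  d (successors {b, f}): φ is false.
  e (successors {f}): φ is false.
  f (successors {a}): φ is true.
  g (successors {b, g}): φ is true.
For instance, at a:
  At a: s is false, □(¬s ∨ s) is true, so s ∧ □(¬s ∨ s) is false.
    At a: □(¬s ∨ s) requires ¬s ∨ s at every successor {b, d}.
      At b: ¬s ∨ s is true.
      At d: ¬s ∨ s is true.
    So □(¬s ∨ s) is true at a.
Satisfying worlds: {b, f, g}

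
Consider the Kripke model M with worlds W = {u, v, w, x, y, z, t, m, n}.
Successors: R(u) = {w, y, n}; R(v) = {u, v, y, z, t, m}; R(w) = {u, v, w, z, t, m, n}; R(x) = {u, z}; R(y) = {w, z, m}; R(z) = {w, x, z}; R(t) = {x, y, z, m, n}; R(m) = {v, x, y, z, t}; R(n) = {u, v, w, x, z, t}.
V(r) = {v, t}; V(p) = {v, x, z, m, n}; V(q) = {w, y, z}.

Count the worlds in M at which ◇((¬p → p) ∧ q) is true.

8

Recall that ◇ψ holds at a world iff ψ holds at some accessible world.
Let φ = ◇((¬p → p) ∧ q). Evaluate φ at each world:
  u (successors {w, y, n}): φ is false.
  v (successors {u, v, y, z, t, m}): φ is true.
  w (successors {u, v, w, z, t, m, n}): φ is true.
  x (successors {u, z}): φ is true.
  y (successors {w, z, m}): φ is true.
  z (successors {w, x, z}): φ is true.
  t (successors {x, y, z, m, n}): φ is true.
  m (successors {v, x, y, z, t}): φ is true.
  n (successors {u, v, w, x, z, t}): φ is true.
For instance, at t:
  At t: ◇((¬p → p) ∧ q) requires (¬p → p) ∧ q at some successor in {x, y, z, m, n}.
    (¬p → p) ∧ q holds at z, so ◇((¬p → p) ∧ q) is true at t.
Satisfying worlds: {v, w, x, y, z, t, m, n}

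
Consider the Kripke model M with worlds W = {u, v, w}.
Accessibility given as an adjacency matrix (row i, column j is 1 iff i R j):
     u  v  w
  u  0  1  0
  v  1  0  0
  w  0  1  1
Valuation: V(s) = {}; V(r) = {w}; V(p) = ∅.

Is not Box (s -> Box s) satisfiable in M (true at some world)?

Let φ = not Box (s -> Box s). Evaluate φ at each world:
  u (successors {v}): φ is false.
  v (successors {u}): φ is false.
  w (successors {v, w}): φ is false.
For instance, at v:
  At v: Box (s -> Box s) is true, so not Box (s -> Box s) is false.
    At v: Box (s -> Box s) requires s -> Box s at every successor {u}.
      At u: s -> Box s is true.
    So Box (s -> Box s) is true at v.

No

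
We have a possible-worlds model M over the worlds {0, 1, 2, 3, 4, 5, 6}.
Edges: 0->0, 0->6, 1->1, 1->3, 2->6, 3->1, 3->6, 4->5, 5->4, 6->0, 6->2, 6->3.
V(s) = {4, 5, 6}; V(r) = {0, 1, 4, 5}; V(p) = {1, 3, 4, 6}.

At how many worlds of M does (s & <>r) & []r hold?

2

Let φ = (s & <>r) & []r. Evaluate φ at each world:
  0 (successors {0, 6}): φ is false.
  1 (successors {1, 3}): φ is false.
  2 (successors {6}): φ is false.
  3 (successors {1, 6}): φ is false.
  4 (successors {5}): φ is true.
  5 (successors {4}): φ is true.
  6 (successors {0, 2, 3}): φ is false.
For instance, at 0:
  At 0: s & <>r is false, []r is false, so (s & <>r) & []r is false.
    At 0: s is false, <>r is true, so s & <>r is false.
      At 0: <>r requires r at some successor in {0, 6}.
        r holds at 0, so <>r is true at 0.
    At 0: []r requires r at every successor {0, 6}.
      r fails at 6, so []r is false at 0.
Satisfying worlds: {4, 5}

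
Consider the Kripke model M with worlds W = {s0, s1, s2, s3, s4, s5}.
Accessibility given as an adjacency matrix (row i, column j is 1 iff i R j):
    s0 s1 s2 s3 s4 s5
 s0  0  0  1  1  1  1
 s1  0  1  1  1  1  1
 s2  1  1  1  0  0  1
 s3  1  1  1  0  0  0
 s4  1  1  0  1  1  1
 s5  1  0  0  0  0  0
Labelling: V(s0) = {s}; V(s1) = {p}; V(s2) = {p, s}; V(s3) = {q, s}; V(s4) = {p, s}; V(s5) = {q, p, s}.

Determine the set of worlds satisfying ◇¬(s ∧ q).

s0, s1, s2, s3, s4, s5

Recall that ◇ψ holds at a world iff ψ holds at some accessible world.
Let φ = ◇¬(s ∧ q). Evaluate φ at each world:
  s0 (successors {s2, s3, s4, s5}): φ is true.
  s1 (successors {s1, s2, s3, s4, s5}): φ is true.
  s2 (successors {s0, s1, s2, s5}): φ is true.
  s3 (successors {s0, s1, s2}): φ is true.
  s4 (successors {s0, s1, s3, s4, s5}): φ is true.
  s5 (successors {s0}): φ is true.
For instance, at s0:
  At s0: ◇¬(s ∧ q) requires ¬(s ∧ q) at some successor in {s2, s3, s4, s5}.
    ¬(s ∧ q) holds at s2, so ◇¬(s ∧ q) is true at s0.
Satisfying worlds: {s0, s1, s2, s3, s4, s5}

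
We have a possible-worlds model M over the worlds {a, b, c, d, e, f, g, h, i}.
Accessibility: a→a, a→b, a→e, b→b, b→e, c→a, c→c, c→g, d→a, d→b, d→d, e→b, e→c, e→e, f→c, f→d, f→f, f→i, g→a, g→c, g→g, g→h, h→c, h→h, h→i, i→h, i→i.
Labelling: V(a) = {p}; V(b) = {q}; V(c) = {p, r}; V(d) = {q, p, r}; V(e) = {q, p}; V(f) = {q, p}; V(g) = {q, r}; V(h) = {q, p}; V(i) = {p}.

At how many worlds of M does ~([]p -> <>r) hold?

Let φ = ~([]p -> <>r). Evaluate φ at each world:
  a (successors {a, b, e}): φ is false.
  b (successors {b, e}): φ is false.
  c (successors {a, c, g}): φ is false.
  d (successors {a, b, d}): φ is false.
  e (successors {b, c, e}): φ is false.
  f (successors {c, d, f, i}): φ is false.
  g (successors {a, c, g, h}): φ is false.
  h (successors {c, h, i}): φ is false.
  i (successors {h, i}): φ is true.
For instance, at h:
  At h: []p -> <>r is true, so ~([]p -> <>r) is false.
    At h: []p is true, <>r is true, so []p -> <>r is true.
      At h: []p requires p at every successor {c, h, i}.
        At c: p is true.
        At h: p is true.
        At i: p is true.
      So []p is true at h.
      At h: <>r requires r at some successor in {c, h, i}.
        r holds at c, so <>r is true at h.
Satisfying worlds: {i}

1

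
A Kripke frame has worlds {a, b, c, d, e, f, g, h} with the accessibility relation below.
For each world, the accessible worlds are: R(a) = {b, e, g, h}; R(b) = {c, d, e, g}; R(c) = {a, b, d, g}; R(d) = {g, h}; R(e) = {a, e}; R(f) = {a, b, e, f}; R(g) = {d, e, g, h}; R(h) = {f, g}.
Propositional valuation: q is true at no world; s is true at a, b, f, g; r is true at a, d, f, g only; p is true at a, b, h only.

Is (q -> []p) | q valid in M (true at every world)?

Yes

Let φ = (q -> []p) | q. Evaluate φ at each world:
  a (successors {b, e, g, h}): φ is true.
  b (successors {c, d, e, g}): φ is true.
  c (successors {a, b, d, g}): φ is true.
  d (successors {g, h}): φ is true.
  e (successors {a, e}): φ is true.
  f (successors {a, b, e, f}): φ is true.
  g (successors {d, e, g, h}): φ is true.
  h (successors {f, g}): φ is true.
For instance, at g:
  At g: q -> []p is true, q is false, so (q -> []p) | q is true.
    At g: q is false, []p is false, so q -> []p is true.
      At g: []p requires p at every successor {d, e, g, h}.
        p fails at d, so []p is false at g.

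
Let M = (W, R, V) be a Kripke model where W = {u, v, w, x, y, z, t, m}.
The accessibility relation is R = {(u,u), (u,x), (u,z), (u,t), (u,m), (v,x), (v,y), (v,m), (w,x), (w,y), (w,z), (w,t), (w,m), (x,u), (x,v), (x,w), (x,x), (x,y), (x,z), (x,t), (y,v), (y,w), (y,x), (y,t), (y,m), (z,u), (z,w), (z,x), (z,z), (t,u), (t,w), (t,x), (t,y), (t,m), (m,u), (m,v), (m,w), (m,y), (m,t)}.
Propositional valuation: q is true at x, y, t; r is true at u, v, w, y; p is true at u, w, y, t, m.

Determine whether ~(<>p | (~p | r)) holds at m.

No

At m: <>p | (~p | r) is true, so ~(<>p | (~p | r)) is false.
  At m: <>p is true, ~p | r is false, so <>p | (~p | r) is true.
    At m: <>p requires p at some successor in {u, v, w, y, t}.
      p holds at u, so <>p is true at m.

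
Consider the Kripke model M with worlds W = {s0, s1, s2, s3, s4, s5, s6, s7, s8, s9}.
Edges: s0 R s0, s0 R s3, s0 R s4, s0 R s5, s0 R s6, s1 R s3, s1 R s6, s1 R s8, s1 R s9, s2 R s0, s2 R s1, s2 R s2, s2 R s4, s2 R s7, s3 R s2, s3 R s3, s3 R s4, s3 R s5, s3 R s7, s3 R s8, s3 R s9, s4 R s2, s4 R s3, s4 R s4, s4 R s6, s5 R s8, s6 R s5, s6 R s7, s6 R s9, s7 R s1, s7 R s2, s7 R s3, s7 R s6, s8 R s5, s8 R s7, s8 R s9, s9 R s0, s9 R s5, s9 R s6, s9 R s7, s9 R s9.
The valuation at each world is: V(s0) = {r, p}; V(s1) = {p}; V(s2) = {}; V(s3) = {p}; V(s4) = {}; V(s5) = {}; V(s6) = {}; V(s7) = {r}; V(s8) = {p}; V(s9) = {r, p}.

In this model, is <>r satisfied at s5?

No

Recall that <>ψ holds at a world iff ψ holds at some accessible world.
At s5: <>r requires r at some successor in {s8}.
  At s8: r is false.
So <>r is false at s5.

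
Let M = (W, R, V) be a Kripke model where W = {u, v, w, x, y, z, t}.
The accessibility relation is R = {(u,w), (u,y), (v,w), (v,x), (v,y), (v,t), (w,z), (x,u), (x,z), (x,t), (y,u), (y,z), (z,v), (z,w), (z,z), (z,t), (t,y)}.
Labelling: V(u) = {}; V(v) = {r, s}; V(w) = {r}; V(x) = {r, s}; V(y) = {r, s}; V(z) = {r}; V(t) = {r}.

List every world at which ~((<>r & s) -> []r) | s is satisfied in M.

v, x, y

Recall that []ψ holds at a world iff ψ holds at every accessible world, and <>ψ holds iff ψ holds at some accessible world.
Let φ = ~((<>r & s) -> []r) | s. Evaluate φ at each world:
  u (successors {w, y}): φ is false.
  v (successors {w, x, y, t}): φ is true.
  w (successors {z}): φ is false.
  x (successors {u, z, t}): φ is true.
  y (successors {u, z}): φ is true.
  z (successors {v, w, z, t}): φ is false.
  t (successors {y}): φ is false.
For instance, at v:
  At v: ~((<>r & s) -> []r) is false, s is true, so ~((<>r & s) -> []r) | s is true.
    At v: (<>r & s) -> []r is true, so ~((<>r & s) -> []r) is false.
      At v: <>r & s is true, []r is true, so (<>r & s) -> []r is true.
Satisfying worlds: {v, x, y}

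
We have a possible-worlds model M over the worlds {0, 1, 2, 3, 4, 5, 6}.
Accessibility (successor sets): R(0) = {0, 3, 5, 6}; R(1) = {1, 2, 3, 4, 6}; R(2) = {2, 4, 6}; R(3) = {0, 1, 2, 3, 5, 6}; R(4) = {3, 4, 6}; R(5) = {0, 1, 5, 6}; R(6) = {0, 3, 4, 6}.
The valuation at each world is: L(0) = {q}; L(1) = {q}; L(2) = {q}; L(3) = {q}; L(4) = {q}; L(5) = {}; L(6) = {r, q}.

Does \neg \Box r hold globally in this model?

Let φ = \neg \Box r. Evaluate φ at each world:
  0 (successors {0, 3, 5, 6}): φ is true.
  1 (successors {1, 2, 3, 4, 6}): φ is true.
  2 (successors {2, 4, 6}): φ is true.
  3 (successors {0, 1, 2, 3, 5, 6}): φ is true.
  4 (successors {3, 4, 6}): φ is true.
  5 (successors {0, 1, 5, 6}): φ is true.
  6 (successors {0, 3, 4, 6}): φ is true.
For instance, at 6:
  At 6: \Box r is false, so \neg \Box r is true.
    At 6: \Box r requires r at every successor {0, 3, 4, 6}.
      r fails at 0, so \Box r is false at 6.

Yes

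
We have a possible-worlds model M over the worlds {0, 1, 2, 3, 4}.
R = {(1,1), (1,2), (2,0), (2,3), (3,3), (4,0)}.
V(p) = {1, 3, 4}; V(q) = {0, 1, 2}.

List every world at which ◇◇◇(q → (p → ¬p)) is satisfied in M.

1, 2, 3

Let φ = ◇◇◇(q → (p → ¬p)). Evaluate φ at each world:
  0 (successors ∅): φ is false.
  1 (successors {1, 2}): φ is true.
  2 (successors {0, 3}): φ is true.
  3 (successors {3}): φ is true.
  4 (successors {0}): φ is false.
For instance, at 4:
  At 4: ◇◇◇(q → (p → ¬p)) requires ◇◇(q → (p → ¬p)) at some successor in {0}.
    At 0: ◇◇(q → (p → ¬p)) is false.
  So ◇◇◇(q → (p → ¬p)) is false at 4.
Satisfying worlds: {1, 2, 3}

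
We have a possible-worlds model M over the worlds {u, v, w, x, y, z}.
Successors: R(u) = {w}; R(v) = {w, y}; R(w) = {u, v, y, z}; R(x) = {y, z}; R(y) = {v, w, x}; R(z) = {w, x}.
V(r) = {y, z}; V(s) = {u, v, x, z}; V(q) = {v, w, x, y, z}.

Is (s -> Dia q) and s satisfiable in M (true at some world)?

Let φ = (s -> Dia q) and s. Evaluate φ at each world:
  u (successors {w}): φ is true.
  v (successors {w, y}): φ is true.
  w (successors {u, v, y, z}): φ is false.
  x (successors {y, z}): φ is true.
  y (successors {v, w, x}): φ is false.
  z (successors {w, x}): φ is true.
Detail at u (witness):
  At u: s -> Dia q is true, s is true, so (s -> Dia q) and s is true.
    At u: s is true, Dia q is true, so s -> Dia q is true.
      At u: Dia q requires q at some successor in {w}.
        q holds at w, so Dia q is true at u.

Yes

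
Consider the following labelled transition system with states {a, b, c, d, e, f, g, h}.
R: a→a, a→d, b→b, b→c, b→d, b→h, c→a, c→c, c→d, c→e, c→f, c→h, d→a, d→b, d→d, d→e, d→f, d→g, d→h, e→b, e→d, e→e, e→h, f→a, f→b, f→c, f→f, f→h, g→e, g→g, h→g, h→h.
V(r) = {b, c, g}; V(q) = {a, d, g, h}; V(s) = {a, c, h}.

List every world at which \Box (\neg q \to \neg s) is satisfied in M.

Let φ = \Box (\neg q \to \neg s). Evaluate φ at each world:
  a (successors {a, d}): φ is true.
  b (successors {b, c, d, h}): φ is false.
  c (successors {a, c, d, e, f, h}): φ is false.
  d (successors {a, b, d, e, f, g, h}): φ is true.
  e (successors {b, d, e, h}): φ is true.
  f (successors {a, b, c, f, h}): φ is false.
  g (successors {e, g}): φ is true.
  h (successors {g, h}): φ is true.
For instance, at g:
  At g: \Box (\neg q \to \neg s) requires \neg q \to \neg s at every successor {e, g}.
    At e: \neg q \to \neg s is true.
    At g: \neg q \to \neg s is true.
  So \Box (\neg q \to \neg s) is true at g.
Satisfying worlds: {a, d, e, g, h}

a, d, e, g, h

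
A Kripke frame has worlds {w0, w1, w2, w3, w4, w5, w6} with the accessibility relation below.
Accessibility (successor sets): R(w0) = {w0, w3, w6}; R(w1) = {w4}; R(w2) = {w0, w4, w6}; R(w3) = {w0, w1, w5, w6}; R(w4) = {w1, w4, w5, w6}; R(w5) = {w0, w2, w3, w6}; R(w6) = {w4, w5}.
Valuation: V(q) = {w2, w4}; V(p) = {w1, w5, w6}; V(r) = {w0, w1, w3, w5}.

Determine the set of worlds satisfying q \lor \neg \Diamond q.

Let φ = q \lor \neg \Diamond q. Evaluate φ at each world:
  w0 (successors {w0, w3, w6}): φ is true.
  w1 (successors {w4}): φ is false.
  w2 (successors {w0, w4, w6}): φ is true.
  w3 (successors {w0, w1, w5, w6}): φ is true.
  w4 (successors {w1, w4, w5, w6}): φ is true.
  w5 (successors {w0, w2, w3, w6}): φ is false.
  w6 (successors {w4, w5}): φ is false.
For instance, at w1:
  At w1: q is false, \neg \Diamond q is false, so q \lor \neg \Diamond q is false.
    At w1: \Diamond q is true, so \neg \Diamond q is false.
      At w1: \Diamond q requires q at some successor in {w4}.
        q holds at w4, so \Diamond q is true at w1.
Satisfying worlds: {w0, w2, w3, w4}

w0, w2, w3, w4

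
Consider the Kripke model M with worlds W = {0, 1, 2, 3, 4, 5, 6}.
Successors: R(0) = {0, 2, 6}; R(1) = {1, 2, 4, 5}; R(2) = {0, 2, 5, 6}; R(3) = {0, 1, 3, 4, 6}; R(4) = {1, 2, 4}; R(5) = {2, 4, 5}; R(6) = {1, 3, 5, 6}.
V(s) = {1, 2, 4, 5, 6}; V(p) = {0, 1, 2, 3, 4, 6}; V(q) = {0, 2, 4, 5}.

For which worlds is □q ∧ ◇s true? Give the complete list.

5

Let φ = □q ∧ ◇s. Evaluate φ at each world:
  0 (successors {0, 2, 6}): φ is false.
  1 (successors {1, 2, 4, 5}): φ is false.
  2 (successors {0, 2, 5, 6}): φ is false.
  3 (successors {0, 1, 3, 4, 6}): φ is false.
  4 (successors {1, 2, 4}): φ is false.
  5 (successors {2, 4, 5}): φ is true.
  6 (successors {1, 3, 5, 6}): φ is false.
For instance, at 4:
  At 4: □q is false, ◇s is true, so □q ∧ ◇s is false.
    At 4: □q requires q at every successor {1, 2, 4}.
      q fails at 1, so □q is false at 4.
    At 4: ◇s requires s at some successor in {1, 2, 4}.
      s holds at 1, so ◇s is true at 4.
Satisfying worlds: {5}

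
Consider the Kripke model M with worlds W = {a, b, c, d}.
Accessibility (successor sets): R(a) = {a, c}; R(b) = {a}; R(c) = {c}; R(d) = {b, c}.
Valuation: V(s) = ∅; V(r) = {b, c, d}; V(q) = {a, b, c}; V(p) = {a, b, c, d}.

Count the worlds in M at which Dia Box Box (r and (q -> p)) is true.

Let φ = Dia Box Box (r and (q -> p)). Evaluate φ at each world:
  a (successors {a, c}): φ is true.
  b (successors {a}): φ is false.
  c (successors {c}): φ is true.
  d (successors {b, c}): φ is true.
For instance, at c:
  At c: Dia Box Box (r and (q -> p)) requires Box Box (r and (q -> p)) at some successor in {c}.
    Box Box (r and (q -> p)) holds at c, so Dia Box Box (r and (q -> p)) is true at c.
      At c: Box Box (r and (q -> p)) requires Box (r and (q -> p)) at every successor {c}.
        At c: Box (r and (q -> p)) is true.
      So Box Box (r and (q -> p)) is true at c.
Satisfying worlds: {a, c, d}

3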